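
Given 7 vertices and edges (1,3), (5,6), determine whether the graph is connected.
No, it has 5 components: {1, 3}, {2}, {4}, {5, 6}, {7}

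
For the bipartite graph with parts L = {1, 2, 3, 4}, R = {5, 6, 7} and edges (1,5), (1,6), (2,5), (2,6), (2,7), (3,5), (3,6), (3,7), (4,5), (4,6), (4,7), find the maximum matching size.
3 (matching: (1,6), (2,7), (3,5); upper bound min(|L|,|R|) = min(4,3) = 3)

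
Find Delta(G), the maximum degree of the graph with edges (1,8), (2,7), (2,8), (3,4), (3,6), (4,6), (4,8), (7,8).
4 (attained at vertex 8)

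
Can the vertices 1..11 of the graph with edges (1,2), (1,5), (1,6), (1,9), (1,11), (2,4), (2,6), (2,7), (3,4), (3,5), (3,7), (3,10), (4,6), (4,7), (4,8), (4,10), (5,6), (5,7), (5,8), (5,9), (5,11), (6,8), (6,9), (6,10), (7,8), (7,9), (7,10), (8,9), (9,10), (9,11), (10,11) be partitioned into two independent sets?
No (odd cycle of length 3: 5 -> 1 -> 11 -> 5)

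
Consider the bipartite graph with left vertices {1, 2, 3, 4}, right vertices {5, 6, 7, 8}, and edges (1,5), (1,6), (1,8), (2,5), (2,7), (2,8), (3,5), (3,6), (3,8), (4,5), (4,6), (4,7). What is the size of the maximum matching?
4 (matching: (1,8), (2,7), (3,6), (4,5); upper bound min(|L|,|R|) = min(4,4) = 4)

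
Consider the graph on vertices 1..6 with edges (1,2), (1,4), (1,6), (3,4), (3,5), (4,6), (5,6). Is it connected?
Yes (BFS from 1 visits [1, 2, 4, 6, 3, 5] — all 6 vertices reached)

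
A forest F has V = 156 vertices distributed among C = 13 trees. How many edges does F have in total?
143 (Each of the 13 component trees on V_i vertices has V_i - 1 edges; summing gives V - C = 156 - 13 = 143)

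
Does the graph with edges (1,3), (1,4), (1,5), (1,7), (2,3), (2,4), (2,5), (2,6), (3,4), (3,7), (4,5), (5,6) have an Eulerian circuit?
Yes (the graph is connected and all 7 vertices have even degree)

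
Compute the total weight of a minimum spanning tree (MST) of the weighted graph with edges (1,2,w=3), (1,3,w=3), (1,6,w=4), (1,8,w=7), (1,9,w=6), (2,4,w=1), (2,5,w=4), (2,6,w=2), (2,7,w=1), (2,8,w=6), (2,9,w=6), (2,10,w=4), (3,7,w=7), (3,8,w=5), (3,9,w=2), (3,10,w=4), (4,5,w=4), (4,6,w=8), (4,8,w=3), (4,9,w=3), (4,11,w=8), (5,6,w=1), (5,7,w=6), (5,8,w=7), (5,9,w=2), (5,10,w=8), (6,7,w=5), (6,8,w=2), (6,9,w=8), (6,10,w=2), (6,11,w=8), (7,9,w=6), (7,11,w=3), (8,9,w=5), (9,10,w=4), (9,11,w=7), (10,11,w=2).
18 (MST edges: (1,3,w=3), (2,4,w=1), (2,6,w=2), (2,7,w=1), (3,9,w=2), (5,6,w=1), (5,9,w=2), (6,8,w=2), (6,10,w=2), (10,11,w=2); sum of weights 3 + 1 + 2 + 1 + 2 + 1 + 2 + 2 + 2 + 2 = 18)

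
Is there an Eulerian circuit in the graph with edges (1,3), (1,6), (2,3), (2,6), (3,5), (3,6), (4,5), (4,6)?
Yes (the graph is connected and all 6 vertices have even degree)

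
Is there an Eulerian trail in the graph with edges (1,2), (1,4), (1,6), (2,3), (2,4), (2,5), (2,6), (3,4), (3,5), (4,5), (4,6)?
No (6 vertices have odd degree: {1, 2, 3, 4, 5, 6}; Eulerian path requires 0 or 2)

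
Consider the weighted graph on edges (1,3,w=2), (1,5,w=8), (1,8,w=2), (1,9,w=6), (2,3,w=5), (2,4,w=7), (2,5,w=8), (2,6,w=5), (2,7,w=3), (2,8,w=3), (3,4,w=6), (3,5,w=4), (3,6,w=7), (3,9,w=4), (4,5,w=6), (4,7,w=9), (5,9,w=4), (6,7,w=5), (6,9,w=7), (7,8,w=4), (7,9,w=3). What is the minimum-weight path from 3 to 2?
5 (path: 3 -> 2; weights 5 = 5)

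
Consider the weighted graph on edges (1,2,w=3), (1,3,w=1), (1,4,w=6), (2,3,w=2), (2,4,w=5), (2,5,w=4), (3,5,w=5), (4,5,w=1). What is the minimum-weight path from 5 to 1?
6 (path: 5 -> 3 -> 1; weights 5 + 1 = 6)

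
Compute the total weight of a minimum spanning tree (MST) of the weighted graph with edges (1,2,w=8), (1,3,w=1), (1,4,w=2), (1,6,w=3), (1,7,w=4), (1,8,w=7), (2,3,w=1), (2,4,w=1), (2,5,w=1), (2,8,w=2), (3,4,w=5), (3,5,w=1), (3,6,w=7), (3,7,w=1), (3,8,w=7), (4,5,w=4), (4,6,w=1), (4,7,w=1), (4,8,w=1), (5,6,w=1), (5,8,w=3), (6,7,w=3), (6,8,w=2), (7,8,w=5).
7 (MST edges: (1,3,w=1), (2,3,w=1), (2,4,w=1), (2,5,w=1), (3,7,w=1), (4,6,w=1), (4,8,w=1); sum of weights 1 + 1 + 1 + 1 + 1 + 1 + 1 = 7)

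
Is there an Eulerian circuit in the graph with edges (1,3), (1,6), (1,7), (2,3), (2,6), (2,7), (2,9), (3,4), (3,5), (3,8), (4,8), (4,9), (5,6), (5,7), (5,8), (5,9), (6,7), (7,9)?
No (6 vertices have odd degree: {1, 3, 4, 5, 7, 8}; Eulerian circuit requires 0)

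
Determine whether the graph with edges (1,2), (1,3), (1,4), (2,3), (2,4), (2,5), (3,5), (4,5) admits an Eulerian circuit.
No (4 vertices have odd degree: {1, 3, 4, 5}; Eulerian circuit requires 0)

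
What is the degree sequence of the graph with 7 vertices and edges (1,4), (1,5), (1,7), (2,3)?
[3, 1, 1, 1, 1, 1, 0] (degrees: deg(1)=3, deg(2)=1, deg(3)=1, deg(4)=1, deg(5)=1, deg(6)=0, deg(7)=1)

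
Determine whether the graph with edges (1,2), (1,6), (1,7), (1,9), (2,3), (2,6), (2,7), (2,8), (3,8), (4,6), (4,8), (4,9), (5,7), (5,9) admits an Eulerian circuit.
No (6 vertices have odd degree: {2, 4, 6, 7, 8, 9}; Eulerian circuit requires 0)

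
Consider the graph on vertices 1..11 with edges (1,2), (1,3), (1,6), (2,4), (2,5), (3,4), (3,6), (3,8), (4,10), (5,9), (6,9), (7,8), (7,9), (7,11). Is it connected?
Yes (BFS from 1 visits [1, 2, 3, 6, 4, 5, 8, 9, 10, 7, 11] — all 11 vertices reached)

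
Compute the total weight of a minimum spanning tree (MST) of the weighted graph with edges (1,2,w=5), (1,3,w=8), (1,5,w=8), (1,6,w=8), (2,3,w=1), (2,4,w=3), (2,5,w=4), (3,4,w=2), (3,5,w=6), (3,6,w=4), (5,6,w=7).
16 (MST edges: (1,2,w=5), (2,3,w=1), (2,5,w=4), (3,4,w=2), (3,6,w=4); sum of weights 5 + 1 + 4 + 2 + 4 = 16)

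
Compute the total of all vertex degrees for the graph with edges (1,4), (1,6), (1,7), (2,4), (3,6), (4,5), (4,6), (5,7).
16 (handshake: sum of degrees = 2|E| = 2 x 8 = 16)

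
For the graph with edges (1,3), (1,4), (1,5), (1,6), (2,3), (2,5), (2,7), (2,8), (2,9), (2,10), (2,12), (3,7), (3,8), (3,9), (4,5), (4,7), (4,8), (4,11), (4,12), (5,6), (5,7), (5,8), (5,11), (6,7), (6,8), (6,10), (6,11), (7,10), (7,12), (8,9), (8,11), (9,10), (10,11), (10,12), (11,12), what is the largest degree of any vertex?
7 (attained at vertices 2, 5, 7, 8)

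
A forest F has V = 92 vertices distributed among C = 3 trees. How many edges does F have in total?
89 (Each of the 3 component trees on V_i vertices has V_i - 1 edges; summing gives V - C = 92 - 3 = 89)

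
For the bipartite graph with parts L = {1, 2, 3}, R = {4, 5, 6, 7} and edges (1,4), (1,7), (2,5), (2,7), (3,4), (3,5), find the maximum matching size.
3 (matching: (1,7), (2,5), (3,4); upper bound min(|L|,|R|) = min(3,4) = 3)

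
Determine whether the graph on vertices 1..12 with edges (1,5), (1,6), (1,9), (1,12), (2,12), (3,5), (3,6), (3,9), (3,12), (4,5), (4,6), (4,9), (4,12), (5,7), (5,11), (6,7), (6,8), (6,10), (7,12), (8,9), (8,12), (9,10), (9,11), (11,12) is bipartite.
Yes. Partition: {1, 2, 3, 4, 7, 8, 10, 11}, {5, 6, 9, 12}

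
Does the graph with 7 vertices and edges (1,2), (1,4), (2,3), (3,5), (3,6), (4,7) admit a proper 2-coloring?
Yes. Partition: {1, 3, 7}, {2, 4, 5, 6}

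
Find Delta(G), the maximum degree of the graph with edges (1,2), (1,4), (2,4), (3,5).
2 (attained at vertices 1, 2, 4)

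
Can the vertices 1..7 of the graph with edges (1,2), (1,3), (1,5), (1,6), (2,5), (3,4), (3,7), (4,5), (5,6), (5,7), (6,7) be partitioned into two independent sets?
No (odd cycle of length 3: 5 -> 1 -> 2 -> 5)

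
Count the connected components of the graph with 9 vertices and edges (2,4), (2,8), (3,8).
6 (components: {1}, {2, 3, 4, 8}, {5}, {6}, {7}, {9})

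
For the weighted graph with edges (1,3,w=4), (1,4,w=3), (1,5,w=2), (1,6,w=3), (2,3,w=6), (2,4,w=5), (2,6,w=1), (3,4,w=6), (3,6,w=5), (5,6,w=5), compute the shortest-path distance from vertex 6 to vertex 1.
3 (path: 6 -> 1; weights 3 = 3)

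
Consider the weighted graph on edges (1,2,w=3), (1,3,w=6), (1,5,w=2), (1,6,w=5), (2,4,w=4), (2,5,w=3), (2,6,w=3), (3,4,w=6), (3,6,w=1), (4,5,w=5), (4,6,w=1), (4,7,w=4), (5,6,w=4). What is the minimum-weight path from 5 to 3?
5 (path: 5 -> 6 -> 3; weights 4 + 1 = 5)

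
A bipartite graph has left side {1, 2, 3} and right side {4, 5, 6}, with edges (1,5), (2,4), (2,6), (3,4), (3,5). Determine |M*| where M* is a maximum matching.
3 (matching: (1,5), (2,6), (3,4); upper bound min(|L|,|R|) = min(3,3) = 3)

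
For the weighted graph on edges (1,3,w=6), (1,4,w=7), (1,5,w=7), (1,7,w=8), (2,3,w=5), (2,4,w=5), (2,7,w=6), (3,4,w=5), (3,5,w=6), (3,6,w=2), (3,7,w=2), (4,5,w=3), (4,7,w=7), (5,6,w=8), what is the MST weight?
23 (MST edges: (1,3,w=6), (2,3,w=5), (2,4,w=5), (3,6,w=2), (3,7,w=2), (4,5,w=3); sum of weights 6 + 5 + 5 + 2 + 2 + 3 = 23)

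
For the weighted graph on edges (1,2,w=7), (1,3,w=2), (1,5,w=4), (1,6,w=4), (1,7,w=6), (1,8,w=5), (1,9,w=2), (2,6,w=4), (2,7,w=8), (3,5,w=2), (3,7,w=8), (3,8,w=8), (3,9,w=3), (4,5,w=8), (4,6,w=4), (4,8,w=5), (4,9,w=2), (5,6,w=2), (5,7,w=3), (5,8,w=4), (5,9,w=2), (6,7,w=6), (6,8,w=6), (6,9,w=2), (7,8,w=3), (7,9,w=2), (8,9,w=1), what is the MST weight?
17 (MST edges: (1,3,w=2), (1,9,w=2), (2,6,w=4), (3,5,w=2), (4,9,w=2), (5,6,w=2), (7,9,w=2), (8,9,w=1); sum of weights 2 + 2 + 4 + 2 + 2 + 2 + 2 + 1 = 17)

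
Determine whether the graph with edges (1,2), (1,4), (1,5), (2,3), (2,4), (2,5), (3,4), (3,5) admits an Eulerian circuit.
No (4 vertices have odd degree: {1, 3, 4, 5}; Eulerian circuit requires 0)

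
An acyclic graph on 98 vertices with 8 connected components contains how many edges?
90 (Each of the 8 component trees on V_i vertices has V_i - 1 edges; summing gives V - C = 98 - 8 = 90)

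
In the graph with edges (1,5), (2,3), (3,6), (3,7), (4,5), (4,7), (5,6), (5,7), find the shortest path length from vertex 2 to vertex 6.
2 (path: 2 -> 3 -> 6, 2 edges)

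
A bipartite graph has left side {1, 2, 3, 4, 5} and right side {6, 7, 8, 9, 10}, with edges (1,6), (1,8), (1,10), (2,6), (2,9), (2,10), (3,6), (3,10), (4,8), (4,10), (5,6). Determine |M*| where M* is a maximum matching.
4 (matching: (1,10), (2,9), (3,6), (4,8); upper bound min(|L|,|R|) = min(5,5) = 5)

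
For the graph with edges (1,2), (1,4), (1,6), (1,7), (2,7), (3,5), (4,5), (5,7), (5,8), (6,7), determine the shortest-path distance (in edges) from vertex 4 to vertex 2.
2 (path: 4 -> 1 -> 2, 2 edges)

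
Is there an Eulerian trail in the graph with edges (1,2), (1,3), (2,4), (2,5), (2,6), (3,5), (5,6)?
Yes (the graph is connected and exactly 2 vertices have odd degree: {4, 5}; any Eulerian path must start and end at those)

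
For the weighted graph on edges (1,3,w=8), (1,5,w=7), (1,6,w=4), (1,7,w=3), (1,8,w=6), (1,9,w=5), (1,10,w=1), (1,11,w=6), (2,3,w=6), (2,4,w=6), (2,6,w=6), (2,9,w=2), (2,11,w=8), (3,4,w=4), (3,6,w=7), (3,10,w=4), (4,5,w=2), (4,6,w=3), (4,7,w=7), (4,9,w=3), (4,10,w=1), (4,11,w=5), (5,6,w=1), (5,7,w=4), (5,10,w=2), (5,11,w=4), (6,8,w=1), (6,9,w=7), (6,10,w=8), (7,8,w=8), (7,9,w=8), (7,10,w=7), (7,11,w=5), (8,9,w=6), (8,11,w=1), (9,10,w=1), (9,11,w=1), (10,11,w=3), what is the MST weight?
16 (MST edges: (1,7,w=3), (1,10,w=1), (2,9,w=2), (3,10,w=4), (4,10,w=1), (5,6,w=1), (6,8,w=1), (8,11,w=1), (9,10,w=1), (9,11,w=1); sum of weights 3 + 1 + 2 + 4 + 1 + 1 + 1 + 1 + 1 + 1 = 16)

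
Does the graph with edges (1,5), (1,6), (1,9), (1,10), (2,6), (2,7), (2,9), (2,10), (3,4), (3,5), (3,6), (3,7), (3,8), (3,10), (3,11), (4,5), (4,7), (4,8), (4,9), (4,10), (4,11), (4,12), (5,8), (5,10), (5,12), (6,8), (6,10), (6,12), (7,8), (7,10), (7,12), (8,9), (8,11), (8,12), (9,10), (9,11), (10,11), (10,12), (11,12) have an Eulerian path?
Yes (the graph is connected and exactly 2 vertices have odd degree: {3, 12}; any Eulerian path must start and end at those)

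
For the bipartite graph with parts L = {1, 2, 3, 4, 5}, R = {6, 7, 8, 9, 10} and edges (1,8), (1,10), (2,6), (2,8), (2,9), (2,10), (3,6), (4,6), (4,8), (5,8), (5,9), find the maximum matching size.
4 (matching: (1,10), (2,9), (3,6), (4,8); upper bound min(|L|,|R|) = min(5,5) = 5)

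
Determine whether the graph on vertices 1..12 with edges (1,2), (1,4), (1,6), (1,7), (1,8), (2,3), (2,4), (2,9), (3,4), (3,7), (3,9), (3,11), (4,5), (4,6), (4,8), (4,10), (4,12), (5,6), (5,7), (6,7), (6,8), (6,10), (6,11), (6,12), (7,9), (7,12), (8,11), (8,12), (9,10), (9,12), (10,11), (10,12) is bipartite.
No (odd cycle of length 3: 2 -> 1 -> 4 -> 2)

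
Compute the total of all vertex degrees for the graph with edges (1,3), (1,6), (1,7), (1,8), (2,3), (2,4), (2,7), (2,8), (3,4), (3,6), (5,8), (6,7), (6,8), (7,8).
28 (handshake: sum of degrees = 2|E| = 2 x 14 = 28)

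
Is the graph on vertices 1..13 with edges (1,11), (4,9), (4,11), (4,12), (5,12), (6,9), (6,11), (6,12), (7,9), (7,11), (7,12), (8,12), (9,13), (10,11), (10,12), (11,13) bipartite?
Yes. Partition: {1, 2, 3, 4, 5, 6, 7, 8, 10, 13}, {9, 11, 12}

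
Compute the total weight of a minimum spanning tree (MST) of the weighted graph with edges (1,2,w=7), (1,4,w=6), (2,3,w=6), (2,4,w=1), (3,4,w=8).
13 (MST edges: (1,4,w=6), (2,3,w=6), (2,4,w=1); sum of weights 6 + 6 + 1 = 13)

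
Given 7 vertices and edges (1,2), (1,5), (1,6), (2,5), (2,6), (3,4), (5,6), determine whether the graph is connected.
No, it has 3 components: {1, 2, 5, 6}, {3, 4}, {7}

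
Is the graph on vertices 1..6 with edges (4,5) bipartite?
Yes. Partition: {1, 2, 3, 4, 6}, {5}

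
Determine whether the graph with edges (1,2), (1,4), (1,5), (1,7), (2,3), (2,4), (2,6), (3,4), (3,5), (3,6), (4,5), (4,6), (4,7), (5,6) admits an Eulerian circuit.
Yes (the graph is connected and all 7 vertices have even degree)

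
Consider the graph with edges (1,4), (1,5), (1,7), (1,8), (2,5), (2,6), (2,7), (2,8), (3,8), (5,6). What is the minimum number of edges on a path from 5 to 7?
2 (path: 5 -> 1 -> 7, 2 edges)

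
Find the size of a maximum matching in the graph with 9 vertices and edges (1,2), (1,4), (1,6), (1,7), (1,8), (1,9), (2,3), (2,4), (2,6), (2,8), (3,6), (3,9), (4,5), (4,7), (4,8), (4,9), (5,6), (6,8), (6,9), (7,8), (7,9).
4 (matching: (1,8), (3,9), (4,7), (5,6); upper bound floor(n/2) = floor(9/2) = 4)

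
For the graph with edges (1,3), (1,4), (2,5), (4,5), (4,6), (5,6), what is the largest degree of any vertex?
3 (attained at vertices 4, 5)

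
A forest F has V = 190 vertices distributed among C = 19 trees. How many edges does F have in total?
171 (Each of the 19 component trees on V_i vertices has V_i - 1 edges; summing gives V - C = 190 - 19 = 171)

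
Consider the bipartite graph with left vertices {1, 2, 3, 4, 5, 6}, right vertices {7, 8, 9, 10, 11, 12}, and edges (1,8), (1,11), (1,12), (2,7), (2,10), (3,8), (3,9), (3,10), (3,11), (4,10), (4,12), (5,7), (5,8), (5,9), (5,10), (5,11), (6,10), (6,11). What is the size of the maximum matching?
6 (matching: (1,8), (2,10), (3,9), (4,12), (5,7), (6,11); upper bound min(|L|,|R|) = min(6,6) = 6)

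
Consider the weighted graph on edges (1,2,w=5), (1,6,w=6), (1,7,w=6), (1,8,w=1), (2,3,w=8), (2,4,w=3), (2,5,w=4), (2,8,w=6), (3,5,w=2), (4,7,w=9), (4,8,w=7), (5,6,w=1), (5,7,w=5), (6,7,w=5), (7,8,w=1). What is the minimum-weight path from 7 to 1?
2 (path: 7 -> 8 -> 1; weights 1 + 1 = 2)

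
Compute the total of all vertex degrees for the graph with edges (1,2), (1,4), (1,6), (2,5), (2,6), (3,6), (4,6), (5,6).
16 (handshake: sum of degrees = 2|E| = 2 x 8 = 16)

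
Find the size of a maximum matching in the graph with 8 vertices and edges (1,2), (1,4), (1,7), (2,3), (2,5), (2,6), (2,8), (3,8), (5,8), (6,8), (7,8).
3 (matching: (1,7), (2,6), (5,8); upper bound floor(n/2) = floor(8/2) = 4)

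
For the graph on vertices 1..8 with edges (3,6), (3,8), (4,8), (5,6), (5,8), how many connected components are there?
4 (components: {1}, {2}, {3, 4, 5, 6, 8}, {7})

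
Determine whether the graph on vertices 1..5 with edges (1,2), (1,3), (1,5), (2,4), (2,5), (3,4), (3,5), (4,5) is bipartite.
No (odd cycle of length 3: 2 -> 1 -> 5 -> 2)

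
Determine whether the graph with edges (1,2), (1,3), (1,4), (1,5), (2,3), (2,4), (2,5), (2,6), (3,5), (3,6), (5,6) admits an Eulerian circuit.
No (2 vertices have odd degree: {2, 6}; Eulerian circuit requires 0)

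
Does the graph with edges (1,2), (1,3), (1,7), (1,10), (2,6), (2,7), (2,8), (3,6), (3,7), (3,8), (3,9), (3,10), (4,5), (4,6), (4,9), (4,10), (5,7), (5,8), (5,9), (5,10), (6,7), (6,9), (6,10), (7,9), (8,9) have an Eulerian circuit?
No (2 vertices have odd degree: {5, 10}; Eulerian circuit requires 0)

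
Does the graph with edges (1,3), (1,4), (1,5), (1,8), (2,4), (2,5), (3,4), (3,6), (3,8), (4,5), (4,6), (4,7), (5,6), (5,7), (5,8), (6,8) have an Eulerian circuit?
Yes (the graph is connected and all 8 vertices have even degree)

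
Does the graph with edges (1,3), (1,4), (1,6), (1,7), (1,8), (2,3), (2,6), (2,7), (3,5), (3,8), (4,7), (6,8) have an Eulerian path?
No (6 vertices have odd degree: {1, 2, 5, 6, 7, 8}; Eulerian path requires 0 or 2)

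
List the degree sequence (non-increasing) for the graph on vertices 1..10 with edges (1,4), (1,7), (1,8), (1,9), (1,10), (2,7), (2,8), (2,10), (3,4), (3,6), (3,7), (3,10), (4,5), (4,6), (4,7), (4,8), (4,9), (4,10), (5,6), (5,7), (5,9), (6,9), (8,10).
[8, 5, 5, 5, 4, 4, 4, 4, 4, 3] (degrees: deg(1)=5, deg(2)=3, deg(3)=4, deg(4)=8, deg(5)=4, deg(6)=4, deg(7)=5, deg(8)=4, deg(9)=4, deg(10)=5)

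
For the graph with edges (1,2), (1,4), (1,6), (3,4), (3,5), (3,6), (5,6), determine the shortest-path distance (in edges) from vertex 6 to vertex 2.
2 (path: 6 -> 1 -> 2, 2 edges)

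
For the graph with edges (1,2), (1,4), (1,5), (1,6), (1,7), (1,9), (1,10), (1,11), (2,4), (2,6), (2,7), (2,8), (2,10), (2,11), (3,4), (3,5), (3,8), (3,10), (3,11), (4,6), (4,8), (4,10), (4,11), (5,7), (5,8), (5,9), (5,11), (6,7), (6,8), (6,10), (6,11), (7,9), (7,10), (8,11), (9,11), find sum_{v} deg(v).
70 (handshake: sum of degrees = 2|E| = 2 x 35 = 70)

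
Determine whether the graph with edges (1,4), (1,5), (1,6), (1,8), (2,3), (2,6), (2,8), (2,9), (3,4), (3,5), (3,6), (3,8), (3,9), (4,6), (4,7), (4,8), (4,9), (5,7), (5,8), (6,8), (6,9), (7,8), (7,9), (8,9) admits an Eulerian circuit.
Yes (the graph is connected and all 9 vertices have even degree)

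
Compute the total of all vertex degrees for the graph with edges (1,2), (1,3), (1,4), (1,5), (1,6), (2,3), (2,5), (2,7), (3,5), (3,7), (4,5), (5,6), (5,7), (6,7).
28 (handshake: sum of degrees = 2|E| = 2 x 14 = 28)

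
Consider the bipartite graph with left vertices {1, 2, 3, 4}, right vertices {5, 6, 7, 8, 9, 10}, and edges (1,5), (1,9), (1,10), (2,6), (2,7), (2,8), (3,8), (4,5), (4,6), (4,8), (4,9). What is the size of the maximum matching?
4 (matching: (1,10), (2,7), (3,8), (4,9); upper bound min(|L|,|R|) = min(4,6) = 4)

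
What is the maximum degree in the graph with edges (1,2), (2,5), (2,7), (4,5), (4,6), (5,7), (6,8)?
3 (attained at vertices 2, 5)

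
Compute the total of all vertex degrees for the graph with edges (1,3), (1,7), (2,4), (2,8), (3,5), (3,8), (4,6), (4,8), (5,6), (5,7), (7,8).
22 (handshake: sum of degrees = 2|E| = 2 x 11 = 22)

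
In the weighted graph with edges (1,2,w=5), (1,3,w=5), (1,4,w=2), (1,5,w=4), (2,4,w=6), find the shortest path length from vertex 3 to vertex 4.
7 (path: 3 -> 1 -> 4; weights 5 + 2 = 7)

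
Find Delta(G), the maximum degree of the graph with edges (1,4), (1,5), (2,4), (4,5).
3 (attained at vertex 4)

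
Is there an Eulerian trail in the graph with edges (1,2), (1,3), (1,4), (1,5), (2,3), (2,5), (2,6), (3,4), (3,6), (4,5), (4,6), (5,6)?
Yes — and in fact it has an Eulerian circuit (the graph is connected and all 6 vertices have even degree)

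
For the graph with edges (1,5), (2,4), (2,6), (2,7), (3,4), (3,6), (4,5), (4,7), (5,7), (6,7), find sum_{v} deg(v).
20 (handshake: sum of degrees = 2|E| = 2 x 10 = 20)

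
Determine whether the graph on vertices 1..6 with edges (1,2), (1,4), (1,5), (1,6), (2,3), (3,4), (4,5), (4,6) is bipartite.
No (odd cycle of length 3: 4 -> 1 -> 6 -> 4)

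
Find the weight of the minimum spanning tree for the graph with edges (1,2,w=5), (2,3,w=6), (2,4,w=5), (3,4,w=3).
13 (MST edges: (1,2,w=5), (2,4,w=5), (3,4,w=3); sum of weights 5 + 5 + 3 = 13)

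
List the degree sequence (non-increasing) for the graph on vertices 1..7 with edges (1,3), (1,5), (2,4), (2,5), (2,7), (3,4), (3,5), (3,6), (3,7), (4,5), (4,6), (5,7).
[5, 5, 4, 3, 3, 2, 2] (degrees: deg(1)=2, deg(2)=3, deg(3)=5, deg(4)=4, deg(5)=5, deg(6)=2, deg(7)=3)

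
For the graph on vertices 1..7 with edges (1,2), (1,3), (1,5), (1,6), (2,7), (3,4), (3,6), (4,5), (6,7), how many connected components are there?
1 (components: {1, 2, 3, 4, 5, 6, 7})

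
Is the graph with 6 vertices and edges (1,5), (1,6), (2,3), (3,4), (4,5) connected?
Yes (BFS from 1 visits [1, 5, 6, 4, 3, 2] — all 6 vertices reached)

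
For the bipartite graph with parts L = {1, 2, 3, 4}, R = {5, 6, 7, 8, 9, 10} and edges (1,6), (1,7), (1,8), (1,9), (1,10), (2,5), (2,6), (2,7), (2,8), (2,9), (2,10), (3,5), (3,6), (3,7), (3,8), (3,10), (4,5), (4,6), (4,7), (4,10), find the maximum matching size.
4 (matching: (1,10), (2,9), (3,8), (4,7); upper bound min(|L|,|R|) = min(4,6) = 4)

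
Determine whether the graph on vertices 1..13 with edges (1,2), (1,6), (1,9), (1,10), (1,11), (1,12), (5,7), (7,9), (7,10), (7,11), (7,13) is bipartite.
Yes. Partition: {1, 3, 4, 7, 8}, {2, 5, 6, 9, 10, 11, 12, 13}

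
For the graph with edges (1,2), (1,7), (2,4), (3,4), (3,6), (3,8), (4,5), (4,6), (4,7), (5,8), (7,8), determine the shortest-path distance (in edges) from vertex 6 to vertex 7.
2 (path: 6 -> 4 -> 7, 2 edges)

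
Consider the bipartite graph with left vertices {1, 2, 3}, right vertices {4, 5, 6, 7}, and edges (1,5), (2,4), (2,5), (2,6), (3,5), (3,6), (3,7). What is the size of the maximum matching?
3 (matching: (1,5), (2,6), (3,7); upper bound min(|L|,|R|) = min(3,4) = 3)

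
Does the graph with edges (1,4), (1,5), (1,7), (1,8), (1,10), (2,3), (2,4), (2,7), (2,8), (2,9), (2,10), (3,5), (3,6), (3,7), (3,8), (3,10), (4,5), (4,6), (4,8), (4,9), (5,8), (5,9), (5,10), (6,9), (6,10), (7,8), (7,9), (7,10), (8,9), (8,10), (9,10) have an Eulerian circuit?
No (2 vertices have odd degree: {1, 9}; Eulerian circuit requires 0)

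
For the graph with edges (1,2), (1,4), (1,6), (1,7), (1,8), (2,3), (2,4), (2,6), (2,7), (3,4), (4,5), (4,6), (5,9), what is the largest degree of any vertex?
5 (attained at vertices 1, 2, 4)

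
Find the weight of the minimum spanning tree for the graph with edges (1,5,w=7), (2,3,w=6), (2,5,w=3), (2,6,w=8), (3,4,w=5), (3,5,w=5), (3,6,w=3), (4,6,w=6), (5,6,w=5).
23 (MST edges: (1,5,w=7), (2,5,w=3), (3,4,w=5), (3,5,w=5), (3,6,w=3); sum of weights 7 + 3 + 5 + 5 + 3 = 23)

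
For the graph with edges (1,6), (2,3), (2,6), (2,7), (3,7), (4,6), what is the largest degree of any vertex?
3 (attained at vertices 2, 6)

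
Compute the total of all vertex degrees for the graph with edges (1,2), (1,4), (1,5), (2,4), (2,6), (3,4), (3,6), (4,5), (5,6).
18 (handshake: sum of degrees = 2|E| = 2 x 9 = 18)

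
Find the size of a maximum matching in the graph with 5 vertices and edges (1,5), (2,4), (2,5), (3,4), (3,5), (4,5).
2 (matching: (1,5), (2,4); upper bound floor(n/2) = floor(5/2) = 2)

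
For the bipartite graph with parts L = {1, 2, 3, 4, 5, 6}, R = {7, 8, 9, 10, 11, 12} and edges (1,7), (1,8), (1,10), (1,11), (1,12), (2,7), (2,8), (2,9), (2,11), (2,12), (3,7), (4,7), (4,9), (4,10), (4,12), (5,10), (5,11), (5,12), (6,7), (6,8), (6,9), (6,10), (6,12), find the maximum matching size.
6 (matching: (1,12), (2,11), (3,7), (4,9), (5,10), (6,8); upper bound min(|L|,|R|) = min(6,6) = 6)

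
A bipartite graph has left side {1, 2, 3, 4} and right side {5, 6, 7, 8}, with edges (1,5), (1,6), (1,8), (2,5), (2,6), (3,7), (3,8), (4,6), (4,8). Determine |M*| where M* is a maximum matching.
4 (matching: (1,8), (2,5), (3,7), (4,6); upper bound min(|L|,|R|) = min(4,4) = 4)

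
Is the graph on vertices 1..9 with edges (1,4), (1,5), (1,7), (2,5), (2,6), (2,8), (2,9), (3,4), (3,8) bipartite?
Yes. Partition: {1, 2, 3}, {4, 5, 6, 7, 8, 9}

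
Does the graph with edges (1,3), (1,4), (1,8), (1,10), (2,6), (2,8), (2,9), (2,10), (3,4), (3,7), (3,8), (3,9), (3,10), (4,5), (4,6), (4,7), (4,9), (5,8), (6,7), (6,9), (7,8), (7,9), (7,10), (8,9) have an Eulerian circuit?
Yes (the graph is connected and all 10 vertices have even degree)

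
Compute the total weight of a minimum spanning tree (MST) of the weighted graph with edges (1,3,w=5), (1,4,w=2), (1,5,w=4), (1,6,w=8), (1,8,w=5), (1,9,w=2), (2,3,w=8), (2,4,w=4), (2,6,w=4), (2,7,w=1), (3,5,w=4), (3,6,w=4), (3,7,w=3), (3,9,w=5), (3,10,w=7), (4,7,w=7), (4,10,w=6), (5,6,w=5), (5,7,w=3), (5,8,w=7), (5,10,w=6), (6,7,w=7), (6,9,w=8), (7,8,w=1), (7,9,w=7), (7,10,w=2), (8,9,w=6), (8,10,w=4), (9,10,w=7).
22 (MST edges: (1,4,w=2), (1,5,w=4), (1,9,w=2), (2,6,w=4), (2,7,w=1), (3,7,w=3), (5,7,w=3), (7,8,w=1), (7,10,w=2); sum of weights 2 + 4 + 2 + 4 + 1 + 3 + 3 + 1 + 2 = 22)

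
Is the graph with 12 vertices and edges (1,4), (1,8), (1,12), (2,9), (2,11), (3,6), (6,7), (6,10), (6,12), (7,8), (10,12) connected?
No, it has 3 components: {1, 3, 4, 6, 7, 8, 10, 12}, {2, 9, 11}, {5}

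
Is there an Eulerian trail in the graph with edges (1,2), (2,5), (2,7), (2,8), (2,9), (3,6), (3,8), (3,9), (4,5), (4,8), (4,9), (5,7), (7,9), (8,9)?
No (8 vertices have odd degree: {1, 2, 3, 4, 5, 6, 7, 9}; Eulerian path requires 0 or 2)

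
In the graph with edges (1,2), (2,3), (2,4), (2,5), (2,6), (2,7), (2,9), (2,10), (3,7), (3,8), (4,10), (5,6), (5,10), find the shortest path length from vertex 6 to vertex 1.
2 (path: 6 -> 2 -> 1, 2 edges)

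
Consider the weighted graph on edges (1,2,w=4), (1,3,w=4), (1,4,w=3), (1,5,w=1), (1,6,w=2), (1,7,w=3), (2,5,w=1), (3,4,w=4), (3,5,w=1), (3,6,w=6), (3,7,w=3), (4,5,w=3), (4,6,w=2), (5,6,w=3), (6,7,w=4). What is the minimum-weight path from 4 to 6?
2 (path: 4 -> 6; weights 2 = 2)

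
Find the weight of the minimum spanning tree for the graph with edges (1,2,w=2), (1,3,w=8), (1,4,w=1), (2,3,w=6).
9 (MST edges: (1,2,w=2), (1,4,w=1), (2,3,w=6); sum of weights 2 + 1 + 6 = 9)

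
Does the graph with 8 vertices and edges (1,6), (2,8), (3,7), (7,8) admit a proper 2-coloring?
Yes. Partition: {1, 2, 4, 5, 7}, {3, 6, 8}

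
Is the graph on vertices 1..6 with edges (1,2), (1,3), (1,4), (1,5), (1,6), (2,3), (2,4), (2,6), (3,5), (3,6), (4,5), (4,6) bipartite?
No (odd cycle of length 3: 3 -> 1 -> 6 -> 3)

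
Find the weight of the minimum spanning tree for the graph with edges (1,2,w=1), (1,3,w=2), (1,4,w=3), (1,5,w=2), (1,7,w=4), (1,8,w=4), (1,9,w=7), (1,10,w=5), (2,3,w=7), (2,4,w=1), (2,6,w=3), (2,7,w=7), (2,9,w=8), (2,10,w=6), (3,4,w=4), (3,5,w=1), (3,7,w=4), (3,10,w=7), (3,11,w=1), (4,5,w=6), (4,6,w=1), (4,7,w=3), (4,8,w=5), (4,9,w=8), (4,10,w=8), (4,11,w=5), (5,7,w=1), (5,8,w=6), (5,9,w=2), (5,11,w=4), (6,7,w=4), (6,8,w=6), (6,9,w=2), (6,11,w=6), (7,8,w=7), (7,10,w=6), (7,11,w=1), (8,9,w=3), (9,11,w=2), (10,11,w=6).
18 (MST edges: (1,2,w=1), (1,3,w=2), (1,10,w=5), (2,4,w=1), (3,5,w=1), (3,11,w=1), (4,6,w=1), (5,7,w=1), (5,9,w=2), (8,9,w=3); sum of weights 1 + 2 + 5 + 1 + 1 + 1 + 1 + 1 + 2 + 3 = 18)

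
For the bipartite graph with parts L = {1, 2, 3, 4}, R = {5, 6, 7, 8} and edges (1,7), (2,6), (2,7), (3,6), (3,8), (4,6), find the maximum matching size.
3 (matching: (1,7), (2,6), (3,8); upper bound min(|L|,|R|) = min(4,4) = 4)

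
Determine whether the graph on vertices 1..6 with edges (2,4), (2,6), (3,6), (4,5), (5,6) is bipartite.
Yes. Partition: {1, 2, 3, 5}, {4, 6}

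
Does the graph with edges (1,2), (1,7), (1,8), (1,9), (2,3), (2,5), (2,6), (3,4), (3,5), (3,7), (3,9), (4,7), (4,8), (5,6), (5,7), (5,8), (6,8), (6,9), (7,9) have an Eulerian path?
No (4 vertices have odd degree: {3, 4, 5, 7}; Eulerian path requires 0 or 2)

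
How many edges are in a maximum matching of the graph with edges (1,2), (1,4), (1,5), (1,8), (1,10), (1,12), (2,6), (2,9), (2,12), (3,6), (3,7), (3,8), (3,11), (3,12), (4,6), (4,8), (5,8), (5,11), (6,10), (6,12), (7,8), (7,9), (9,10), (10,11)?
6 (matching: (1,8), (2,12), (3,7), (4,6), (5,11), (9,10); upper bound floor(n/2) = floor(12/2) = 6)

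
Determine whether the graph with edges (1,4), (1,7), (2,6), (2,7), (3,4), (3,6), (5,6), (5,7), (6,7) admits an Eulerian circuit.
Yes (the graph is connected and all 7 vertices have even degree)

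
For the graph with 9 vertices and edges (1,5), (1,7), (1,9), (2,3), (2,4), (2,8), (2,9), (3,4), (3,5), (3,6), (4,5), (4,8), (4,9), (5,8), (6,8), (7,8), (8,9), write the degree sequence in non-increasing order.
[6, 5, 4, 4, 4, 4, 3, 2, 2] (degrees: deg(1)=3, deg(2)=4, deg(3)=4, deg(4)=5, deg(5)=4, deg(6)=2, deg(7)=2, deg(8)=6, deg(9)=4)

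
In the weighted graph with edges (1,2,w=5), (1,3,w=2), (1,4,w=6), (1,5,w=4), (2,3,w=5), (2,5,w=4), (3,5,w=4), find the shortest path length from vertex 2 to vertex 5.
4 (path: 2 -> 5; weights 4 = 4)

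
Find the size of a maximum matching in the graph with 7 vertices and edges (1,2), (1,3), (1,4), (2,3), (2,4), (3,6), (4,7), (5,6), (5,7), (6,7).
3 (matching: (2,4), (3,6), (5,7); upper bound floor(n/2) = floor(7/2) = 3)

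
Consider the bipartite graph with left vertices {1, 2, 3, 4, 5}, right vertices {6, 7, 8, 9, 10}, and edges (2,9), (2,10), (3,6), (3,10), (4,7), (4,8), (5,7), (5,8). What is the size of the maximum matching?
4 (matching: (2,9), (3,10), (4,8), (5,7); upper bound min(|L|,|R|) = min(5,5) = 5)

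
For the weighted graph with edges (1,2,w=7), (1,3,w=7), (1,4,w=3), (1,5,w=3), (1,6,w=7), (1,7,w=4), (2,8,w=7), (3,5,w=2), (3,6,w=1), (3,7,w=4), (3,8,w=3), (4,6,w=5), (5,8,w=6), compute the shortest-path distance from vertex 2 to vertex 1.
7 (path: 2 -> 1; weights 7 = 7)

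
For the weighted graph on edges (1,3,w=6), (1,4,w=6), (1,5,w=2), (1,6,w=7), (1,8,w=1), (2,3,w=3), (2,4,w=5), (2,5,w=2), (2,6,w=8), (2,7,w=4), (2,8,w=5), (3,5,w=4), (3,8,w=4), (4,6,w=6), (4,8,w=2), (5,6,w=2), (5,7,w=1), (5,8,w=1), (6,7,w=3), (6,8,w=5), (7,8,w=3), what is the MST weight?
12 (MST edges: (1,8,w=1), (2,3,w=3), (2,5,w=2), (4,8,w=2), (5,6,w=2), (5,7,w=1), (5,8,w=1); sum of weights 1 + 3 + 2 + 2 + 2 + 1 + 1 = 12)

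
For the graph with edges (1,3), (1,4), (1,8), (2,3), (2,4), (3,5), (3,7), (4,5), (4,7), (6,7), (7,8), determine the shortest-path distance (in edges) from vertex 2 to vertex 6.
3 (path: 2 -> 4 -> 7 -> 6, 3 edges)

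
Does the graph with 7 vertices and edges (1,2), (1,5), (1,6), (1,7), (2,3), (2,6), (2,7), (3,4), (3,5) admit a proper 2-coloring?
No (odd cycle of length 3: 2 -> 1 -> 6 -> 2)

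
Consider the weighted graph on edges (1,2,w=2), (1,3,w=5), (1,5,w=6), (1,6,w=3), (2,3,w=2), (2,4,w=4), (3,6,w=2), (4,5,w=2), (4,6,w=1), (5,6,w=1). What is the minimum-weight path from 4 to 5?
2 (path: 4 -> 5; weights 2 = 2)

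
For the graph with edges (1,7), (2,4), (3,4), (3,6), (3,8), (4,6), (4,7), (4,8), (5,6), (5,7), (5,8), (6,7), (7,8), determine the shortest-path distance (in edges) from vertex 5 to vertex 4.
2 (path: 5 -> 8 -> 4, 2 edges)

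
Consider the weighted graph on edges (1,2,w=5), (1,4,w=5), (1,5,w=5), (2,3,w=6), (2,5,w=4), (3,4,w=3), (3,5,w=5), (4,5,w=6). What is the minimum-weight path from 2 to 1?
5 (path: 2 -> 1; weights 5 = 5)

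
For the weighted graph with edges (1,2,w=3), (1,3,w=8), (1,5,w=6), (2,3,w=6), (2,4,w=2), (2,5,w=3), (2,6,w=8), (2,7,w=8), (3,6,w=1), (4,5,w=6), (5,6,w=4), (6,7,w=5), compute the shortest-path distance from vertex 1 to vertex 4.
5 (path: 1 -> 2 -> 4; weights 3 + 2 = 5)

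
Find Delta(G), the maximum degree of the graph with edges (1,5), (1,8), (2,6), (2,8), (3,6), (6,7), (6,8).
4 (attained at vertex 6)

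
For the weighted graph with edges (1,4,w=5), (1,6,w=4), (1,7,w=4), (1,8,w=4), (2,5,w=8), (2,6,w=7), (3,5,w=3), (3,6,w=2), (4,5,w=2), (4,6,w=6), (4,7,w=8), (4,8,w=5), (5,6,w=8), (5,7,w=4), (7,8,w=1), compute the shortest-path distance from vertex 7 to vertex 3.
7 (path: 7 -> 5 -> 3; weights 4 + 3 = 7)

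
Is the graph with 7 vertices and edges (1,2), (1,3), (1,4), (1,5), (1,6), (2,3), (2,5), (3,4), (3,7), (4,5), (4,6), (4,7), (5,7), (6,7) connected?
Yes (BFS from 1 visits [1, 2, 3, 4, 5, 6, 7] — all 7 vertices reached)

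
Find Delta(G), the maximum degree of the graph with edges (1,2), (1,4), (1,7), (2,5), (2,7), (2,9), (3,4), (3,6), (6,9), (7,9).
4 (attained at vertex 2)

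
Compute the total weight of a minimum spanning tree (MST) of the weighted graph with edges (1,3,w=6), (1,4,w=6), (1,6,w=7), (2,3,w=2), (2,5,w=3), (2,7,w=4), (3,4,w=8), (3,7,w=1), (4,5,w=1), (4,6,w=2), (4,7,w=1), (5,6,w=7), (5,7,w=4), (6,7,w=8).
13 (MST edges: (1,4,w=6), (2,3,w=2), (3,7,w=1), (4,5,w=1), (4,6,w=2), (4,7,w=1); sum of weights 6 + 2 + 1 + 1 + 2 + 1 = 13)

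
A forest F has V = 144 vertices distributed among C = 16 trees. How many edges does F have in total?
128 (Each of the 16 component trees on V_i vertices has V_i - 1 edges; summing gives V - C = 144 - 16 = 128)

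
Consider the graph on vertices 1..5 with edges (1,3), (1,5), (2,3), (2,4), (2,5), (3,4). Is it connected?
Yes (BFS from 1 visits [1, 3, 5, 2, 4] — all 5 vertices reached)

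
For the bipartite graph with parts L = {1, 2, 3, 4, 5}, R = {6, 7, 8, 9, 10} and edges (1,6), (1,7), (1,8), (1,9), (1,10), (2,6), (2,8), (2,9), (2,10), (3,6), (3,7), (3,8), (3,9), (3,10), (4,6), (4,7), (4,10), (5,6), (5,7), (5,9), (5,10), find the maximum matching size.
5 (matching: (1,10), (2,9), (3,8), (4,7), (5,6); upper bound min(|L|,|R|) = min(5,5) = 5)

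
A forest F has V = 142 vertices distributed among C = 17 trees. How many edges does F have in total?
125 (Each of the 17 component trees on V_i vertices has V_i - 1 edges; summing gives V - C = 142 - 17 = 125)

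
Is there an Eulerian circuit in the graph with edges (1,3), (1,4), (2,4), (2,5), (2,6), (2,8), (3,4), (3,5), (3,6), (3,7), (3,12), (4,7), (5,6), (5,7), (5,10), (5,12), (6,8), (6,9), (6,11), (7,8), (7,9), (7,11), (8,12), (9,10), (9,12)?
Yes (the graph is connected and all 12 vertices have even degree)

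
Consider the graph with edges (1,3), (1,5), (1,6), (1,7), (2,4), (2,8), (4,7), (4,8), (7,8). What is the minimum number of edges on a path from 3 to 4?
3 (path: 3 -> 1 -> 7 -> 4, 3 edges)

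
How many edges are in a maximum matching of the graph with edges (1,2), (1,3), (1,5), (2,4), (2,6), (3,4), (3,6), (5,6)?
3 (matching: (1,3), (2,4), (5,6); upper bound floor(n/2) = floor(6/2) = 3)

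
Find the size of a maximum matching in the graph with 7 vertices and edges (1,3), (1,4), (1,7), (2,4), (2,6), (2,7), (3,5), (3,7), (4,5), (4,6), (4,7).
3 (matching: (2,7), (3,5), (4,6); upper bound floor(n/2) = floor(7/2) = 3)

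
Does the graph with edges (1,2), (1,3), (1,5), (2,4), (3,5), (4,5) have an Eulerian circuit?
No (2 vertices have odd degree: {1, 5}; Eulerian circuit requires 0)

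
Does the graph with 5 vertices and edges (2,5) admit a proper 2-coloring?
Yes. Partition: {1, 2, 3, 4}, {5}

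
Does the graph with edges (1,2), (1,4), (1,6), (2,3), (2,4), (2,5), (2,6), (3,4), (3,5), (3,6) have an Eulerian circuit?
No (4 vertices have odd degree: {1, 2, 4, 6}; Eulerian circuit requires 0)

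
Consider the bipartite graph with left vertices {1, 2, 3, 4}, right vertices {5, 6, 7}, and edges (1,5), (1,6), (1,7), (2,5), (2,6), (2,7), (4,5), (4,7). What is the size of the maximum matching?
3 (matching: (1,7), (2,6), (4,5); upper bound min(|L|,|R|) = min(4,3) = 3)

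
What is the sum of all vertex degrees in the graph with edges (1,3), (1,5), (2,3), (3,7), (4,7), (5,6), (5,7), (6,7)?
16 (handshake: sum of degrees = 2|E| = 2 x 8 = 16)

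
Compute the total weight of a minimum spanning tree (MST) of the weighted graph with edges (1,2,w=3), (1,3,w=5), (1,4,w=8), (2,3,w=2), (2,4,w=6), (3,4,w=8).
11 (MST edges: (1,2,w=3), (2,3,w=2), (2,4,w=6); sum of weights 3 + 2 + 6 = 11)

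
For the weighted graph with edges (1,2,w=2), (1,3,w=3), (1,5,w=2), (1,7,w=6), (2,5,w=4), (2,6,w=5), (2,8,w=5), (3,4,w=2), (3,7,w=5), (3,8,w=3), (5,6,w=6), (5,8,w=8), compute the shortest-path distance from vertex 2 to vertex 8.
5 (path: 2 -> 8; weights 5 = 5)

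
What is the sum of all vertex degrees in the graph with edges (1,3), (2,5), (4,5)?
6 (handshake: sum of degrees = 2|E| = 2 x 3 = 6)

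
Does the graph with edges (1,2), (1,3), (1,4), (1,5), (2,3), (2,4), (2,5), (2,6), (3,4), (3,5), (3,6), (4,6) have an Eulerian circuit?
No (4 vertices have odd degree: {2, 3, 5, 6}; Eulerian circuit requires 0)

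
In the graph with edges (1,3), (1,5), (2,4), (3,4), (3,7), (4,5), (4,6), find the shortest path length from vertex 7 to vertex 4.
2 (path: 7 -> 3 -> 4, 2 edges)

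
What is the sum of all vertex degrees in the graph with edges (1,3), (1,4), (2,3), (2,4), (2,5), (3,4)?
12 (handshake: sum of degrees = 2|E| = 2 x 6 = 12)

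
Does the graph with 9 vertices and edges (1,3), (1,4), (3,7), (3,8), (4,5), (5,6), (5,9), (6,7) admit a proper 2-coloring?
Yes. Partition: {1, 2, 5, 7, 8}, {3, 4, 6, 9}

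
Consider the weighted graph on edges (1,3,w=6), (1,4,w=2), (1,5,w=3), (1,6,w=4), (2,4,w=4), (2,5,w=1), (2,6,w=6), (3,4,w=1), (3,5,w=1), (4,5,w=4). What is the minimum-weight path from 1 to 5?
3 (path: 1 -> 5; weights 3 = 3)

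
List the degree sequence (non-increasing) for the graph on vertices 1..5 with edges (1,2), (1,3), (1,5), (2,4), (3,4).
[3, 2, 2, 2, 1] (degrees: deg(1)=3, deg(2)=2, deg(3)=2, deg(4)=2, deg(5)=1)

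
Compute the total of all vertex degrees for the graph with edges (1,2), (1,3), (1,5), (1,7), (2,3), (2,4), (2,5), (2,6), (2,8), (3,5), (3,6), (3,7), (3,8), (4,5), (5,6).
30 (handshake: sum of degrees = 2|E| = 2 x 15 = 30)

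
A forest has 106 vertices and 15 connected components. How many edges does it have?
91 (Each of the 15 component trees on V_i vertices has V_i - 1 edges; summing gives V - C = 106 - 15 = 91)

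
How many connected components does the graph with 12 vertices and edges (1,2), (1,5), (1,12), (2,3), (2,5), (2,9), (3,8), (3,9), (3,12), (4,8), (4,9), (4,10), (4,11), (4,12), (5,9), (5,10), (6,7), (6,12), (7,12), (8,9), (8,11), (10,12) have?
1 (components: {1, 2, 3, 4, 5, 6, 7, 8, 9, 10, 11, 12})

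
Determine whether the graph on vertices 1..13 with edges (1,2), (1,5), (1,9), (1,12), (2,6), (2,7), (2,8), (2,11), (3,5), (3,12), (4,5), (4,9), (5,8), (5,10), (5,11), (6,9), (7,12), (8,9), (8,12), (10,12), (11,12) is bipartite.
Yes. Partition: {1, 3, 4, 6, 7, 8, 10, 11, 13}, {2, 5, 9, 12}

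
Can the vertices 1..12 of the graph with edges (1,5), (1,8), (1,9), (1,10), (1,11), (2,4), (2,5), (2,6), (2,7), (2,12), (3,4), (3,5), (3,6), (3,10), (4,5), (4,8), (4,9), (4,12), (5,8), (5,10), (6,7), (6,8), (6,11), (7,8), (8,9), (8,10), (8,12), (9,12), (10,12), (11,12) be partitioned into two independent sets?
No (odd cycle of length 3: 8 -> 1 -> 5 -> 8)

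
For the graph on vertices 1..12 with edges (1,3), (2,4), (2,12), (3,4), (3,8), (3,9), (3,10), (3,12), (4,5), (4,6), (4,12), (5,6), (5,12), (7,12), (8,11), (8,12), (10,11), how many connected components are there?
1 (components: {1, 2, 3, 4, 5, 6, 7, 8, 9, 10, 11, 12})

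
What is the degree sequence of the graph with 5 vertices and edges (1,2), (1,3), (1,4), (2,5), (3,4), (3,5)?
[3, 3, 2, 2, 2] (degrees: deg(1)=3, deg(2)=2, deg(3)=3, deg(4)=2, deg(5)=2)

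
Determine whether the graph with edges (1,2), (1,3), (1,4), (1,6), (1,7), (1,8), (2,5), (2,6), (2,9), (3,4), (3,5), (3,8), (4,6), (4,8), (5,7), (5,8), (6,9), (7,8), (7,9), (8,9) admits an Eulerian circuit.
Yes (the graph is connected and all 9 vertices have even degree)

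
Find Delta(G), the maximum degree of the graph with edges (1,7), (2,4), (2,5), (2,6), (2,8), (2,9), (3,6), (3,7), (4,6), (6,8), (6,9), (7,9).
5 (attained at vertices 2, 6)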